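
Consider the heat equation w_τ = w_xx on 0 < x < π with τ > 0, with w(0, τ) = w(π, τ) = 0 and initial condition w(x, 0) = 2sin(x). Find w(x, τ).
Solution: Separating variables: w = Σ c_n exp(-n²τ) sin(nx). From w(x,0) = 2sin(x): c_1=2.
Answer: w(x, τ) = 2exp(-τ)sin(x)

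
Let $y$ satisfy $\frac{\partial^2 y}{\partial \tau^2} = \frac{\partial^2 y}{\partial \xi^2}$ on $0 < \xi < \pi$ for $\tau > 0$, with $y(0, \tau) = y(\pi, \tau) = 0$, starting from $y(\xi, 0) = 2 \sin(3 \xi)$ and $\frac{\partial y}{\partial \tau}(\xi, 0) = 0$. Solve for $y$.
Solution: Using separation of variables $y = X(\xi)T(\tau)$:
Eigenfunctions: $\sin(n\xi)$, $n = 1, 2, 3, \ldots$
General solution: $y(\xi, \tau) = \sum [A_n \cos(n \tau) + B_n \sin(n \tau)] \sin(n\xi)$
From $y(\xi,0) = 2 \sin(3 \xi)$: $A_3=2$. From $y_{\tau}(\xi,0) = 0$: all $B_n = 0$.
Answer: $y(\xi, \tau) = 2 \sin(3 \xi) \cos(3 \tau)$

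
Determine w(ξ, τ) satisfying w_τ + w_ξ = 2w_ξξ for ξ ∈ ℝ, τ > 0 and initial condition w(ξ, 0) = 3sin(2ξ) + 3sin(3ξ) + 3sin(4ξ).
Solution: Moving frame: η = ξ - τ, σ = τ, w = u(η,σ), so w_τ = u_σ - u_η and w_ξξ = u_ηη.
Hence w_τ + w_ξ = u_σ and the PDE becomes the heat equation u_σ = 2u_ηη on η ∈ ℝ.
Initial data: u(η,0) = w(η,0) = 3sin(2η) + 3sin(3η) + 3sin(4η). Each mode sin(nη) decays as exp(-2n²σ) on ℝ, so u(η,σ) = Σ c_n exp(-2n²σ) sin(nη) with c_2=3, c_3=3, c_4=3: u(η,σ) = 3exp(-8σ)sin(2η) + 3exp(-18σ)sin(3η) + 3exp(-32σ)sin(4η).
Substituting back: w(ξ,τ) = u(ξ - τ, τ).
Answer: w(ξ, τ) = 3exp(-8τ)sin(2ξ - 2τ) + 3exp(-18τ)sin(3ξ - 3τ) + 3exp(-32τ)sin(4ξ - 4τ)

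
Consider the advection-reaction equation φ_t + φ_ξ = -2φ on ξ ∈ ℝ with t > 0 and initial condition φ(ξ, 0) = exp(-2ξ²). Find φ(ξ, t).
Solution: Substitute φ = exp(-2t)u, i.e. u = exp(2t)φ.
By the product rule, φ_t = exp(-2t)(u_t - 2u), φ_ξ = exp(-2t)u_ξ.
Substituting into the PDE and dividing by exp(-2t): u_t - 2u + u_ξ = -2u.
The lower-order terms cancel, leaving the standard advection equation u_t + u_ξ = 0.
Initial data for u: u(ξ,0) = φ(ξ,0) = exp(-2ξ²).
Solve for u:
  By method of characteristics (waves move right with speed 1):
  Along characteristics ξ - t = const, u is constant, so u(ξ,t) = f(ξ - t) with f = u(·, 0).
Hence u(ξ,t) = exp(-2(-t + ξ)²).
Transform back: φ(ξ,t) = exp(-2t)u(ξ,t).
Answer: φ(ξ, t) = exp(-2t)exp(-2(-t + ξ)²)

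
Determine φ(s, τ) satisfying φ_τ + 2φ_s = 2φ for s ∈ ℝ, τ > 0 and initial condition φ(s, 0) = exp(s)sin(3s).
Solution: Substitute φ = exp(s)u.
Then φ_s = exp(s)(u_s + u), φ_τ = exp(s)u_τ; substituting and dividing by exp(s), the lower-order terms cancel: u_τ + 2u_s = 0 (standard advection equation).
Data for u: u(s,0) = exp(-s)φ(s,0) = sin(3s).
By characteristics (ds/dτ = 2), u(s,τ) = f(s - 2τ) with f = u(·, 0).
So u(s,τ) = sin(3s - 6τ), and φ(s,τ) = exp(s)u(s,τ).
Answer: φ(s, τ) = exp(s)sin(3s - 6τ)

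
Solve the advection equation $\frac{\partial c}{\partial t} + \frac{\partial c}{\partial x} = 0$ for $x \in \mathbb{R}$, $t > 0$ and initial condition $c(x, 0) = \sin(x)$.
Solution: By characteristics ($dx/dt = 1$), $c(x,t) = f(x - t)$ with $f = c( \cdot , 0)$.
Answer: $c(x, t) = - \sin(t - x)$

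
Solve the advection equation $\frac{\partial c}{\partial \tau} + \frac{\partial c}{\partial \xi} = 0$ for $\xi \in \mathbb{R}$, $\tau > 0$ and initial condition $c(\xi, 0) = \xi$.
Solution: By method of characteristics (waves move right with speed 1):
Along characteristics $\xi - \tau =$ const, $c$ is constant, so $c(\xi,\tau) = f(\xi - \tau)$ with $f = c( \cdot , 0)$.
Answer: $c(\xi, \tau) = - \tau + \xi$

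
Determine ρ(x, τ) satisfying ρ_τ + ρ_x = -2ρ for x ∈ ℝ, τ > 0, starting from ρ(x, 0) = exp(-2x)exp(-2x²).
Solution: Substitute ρ = exp(-2x)u.
Then ρ_x = exp(-2x)(u_x - 2u), ρ_τ = exp(-2x)u_τ; substituting and dividing by exp(-2x), the lower-order terms cancel: u_τ + u_x = 0 (standard advection equation).
Data for u: u(x,0) = exp(2x)ρ(x,0) = exp(-2x²).
By characteristics (dx/dτ = 1), u(x,τ) = f(x - τ) with f = u(·, 0).
So u(x,τ) = exp(-2(x - τ)²), and ρ(x,τ) = exp(-2x)u(x,τ).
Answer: ρ(x, τ) = exp(-2x)exp(-2(x - τ)²)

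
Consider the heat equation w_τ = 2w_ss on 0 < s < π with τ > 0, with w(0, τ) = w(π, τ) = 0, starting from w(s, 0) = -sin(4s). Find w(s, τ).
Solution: Separating variables: w = Σ c_n exp(-2n²τ) sin(ns). From w(s,0) = -sin(4s): c_4=-1.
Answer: w(s, τ) = -exp(-32τ)sin(4s)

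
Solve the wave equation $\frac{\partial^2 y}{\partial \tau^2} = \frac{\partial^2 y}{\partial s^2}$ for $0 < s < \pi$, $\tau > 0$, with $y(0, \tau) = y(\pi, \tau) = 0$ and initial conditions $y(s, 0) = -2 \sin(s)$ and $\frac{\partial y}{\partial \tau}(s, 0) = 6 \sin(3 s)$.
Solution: Separating variables: $y = \sum [A_n \cos(\omega_n \tau) + B_n \sin(\omega_n \tau)] \sin(ns)$, $\omega_n = n$. From ICs ($B_n$ = velocity coefficient / $\omega_n$): $A_1=-2, B_3=2$.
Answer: $y(s, \tau) = 2 \sin(3 \tau) \sin(3 s) - 2 \sin(s) \cos(\tau)$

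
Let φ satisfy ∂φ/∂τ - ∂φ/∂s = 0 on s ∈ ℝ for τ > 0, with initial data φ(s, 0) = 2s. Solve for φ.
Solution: By characteristics (ds/dτ = -1), φ(s,τ) = f(s + τ) with f = φ(·, 0).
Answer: φ(s, τ) = 2s + 2τ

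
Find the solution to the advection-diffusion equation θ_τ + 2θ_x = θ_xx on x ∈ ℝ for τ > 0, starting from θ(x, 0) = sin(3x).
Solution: Moving frame: η = x - 2τ, σ = τ, θ = u(η,σ), so θ_τ = u_σ - 2u_η and θ_xx = u_ηη.
Hence θ_τ + 2θ_x = u_σ and the PDE becomes the heat equation u_σ = u_ηη on η ∈ ℝ.
Initial data: u(η,0) = θ(η,0) = sin(3η). Each mode sin(nη) decays as exp(-n²σ) on ℝ, so u(η,σ) = Σ c_n exp(-n²σ) sin(nη) with c_3=1: u(η,σ) = exp(-9σ)sin(3η).
Substituting back: θ(x,τ) = u(x - 2τ, τ).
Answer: θ(x, τ) = exp(-9τ)sin(3x - 6τ)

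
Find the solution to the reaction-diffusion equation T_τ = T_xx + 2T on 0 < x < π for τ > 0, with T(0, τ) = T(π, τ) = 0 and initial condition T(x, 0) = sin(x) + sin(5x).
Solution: Substitute T = exp(2τ)u, i.e. u = exp(-2τ)T.
By the product rule, T_τ = exp(2τ)(u_τ + 2u), T_xx = exp(2τ)u_xx.
Substituting into the PDE and dividing by exp(2τ): u_τ + 2u = u_xx + 2u.
The lower-order terms cancel, leaving the standard heat equation u_τ = u_xx.
Initial data for u: u(x,0) = T(x,0) = sin(x) + sin(5x). The boundary conditions carry over: u(0,τ) = u(π,τ) = 0.
Solve for u:
  Using separation of variables u = X(x)G(τ):
  Eigenfunctions: sin(nx), n = 1, 2, 3, ...
  General solution: u(x, τ) = Σ c_n sin(nx) exp(-n² τ)
  Matching u(x,0) = sin(x) + sin(5x) term by term: c_1=1, c_5=1.
Hence u(x,τ) = exp(-τ)sin(x) + exp(-25τ)sin(5x).
Transform back: T(x,τ) = exp(2τ)u(x,τ).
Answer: T(x, τ) = exp(τ)sin(x) + exp(-23τ)sin(5x)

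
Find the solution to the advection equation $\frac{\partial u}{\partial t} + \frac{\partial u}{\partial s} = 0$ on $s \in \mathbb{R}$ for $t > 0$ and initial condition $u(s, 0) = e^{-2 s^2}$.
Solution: By characteristics ($ds/dt = 1$), $u(s,t) = f(s - t)$ with $f = u( \cdot , 0)$.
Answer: $u(s, t) = e^{-2 (s - t)^2}$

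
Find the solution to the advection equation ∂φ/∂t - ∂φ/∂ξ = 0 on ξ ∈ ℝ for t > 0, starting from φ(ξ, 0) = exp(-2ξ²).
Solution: By characteristics (dξ/dt = -1), φ(ξ,t) = f(ξ + t) with f = φ(·, 0).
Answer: φ(ξ, t) = exp(-2(t + ξ)²)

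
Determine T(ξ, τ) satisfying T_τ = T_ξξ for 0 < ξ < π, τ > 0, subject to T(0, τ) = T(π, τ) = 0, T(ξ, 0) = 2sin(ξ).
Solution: Separating variables: T = Σ c_n exp(-n²τ) sin(nξ). From T(ξ,0) = 2sin(ξ): c_1=2.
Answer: T(ξ, τ) = 2exp(-τ)sin(ξ)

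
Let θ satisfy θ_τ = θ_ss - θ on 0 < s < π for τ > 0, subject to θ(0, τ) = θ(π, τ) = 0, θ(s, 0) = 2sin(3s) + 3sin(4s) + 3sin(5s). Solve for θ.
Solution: Substitute θ = exp(-τ)u, i.e. u = exp(τ)θ.
By the product rule, θ_τ = exp(-τ)(u_τ - u), θ_ss = exp(-τ)u_ss.
Substituting into the PDE and dividing by exp(-τ): u_τ - u = u_ss - u.
The lower-order terms cancel, leaving the standard heat equation u_τ = u_ss.
Initial data for u: u(s,0) = θ(s,0) = 2sin(3s) + 3sin(4s) + 3sin(5s). The boundary conditions carry over: u(0,τ) = u(π,τ) = 0.
Solve for u:
  Using separation of variables u = X(s)G(τ):
  Eigenfunctions: sin(ns), n = 1, 2, 3, ...
  General solution: u(s, τ) = Σ c_n sin(ns) exp(-n² τ)
  Matching u(s,0) = 2sin(3s) + 3sin(4s) + 3sin(5s) term by term: c_3=2, c_4=3, c_5=3.
Hence u(s,τ) = 2exp(-9τ)sin(3s) + 3exp(-16τ)sin(4s) + 3exp(-25τ)sin(5s).
Transform back: θ(s,τ) = exp(-τ)u(s,τ).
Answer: θ(s, τ) = 2exp(-10τ)sin(3s) + 3exp(-17τ)sin(4s) + 3exp(-26τ)sin(5s)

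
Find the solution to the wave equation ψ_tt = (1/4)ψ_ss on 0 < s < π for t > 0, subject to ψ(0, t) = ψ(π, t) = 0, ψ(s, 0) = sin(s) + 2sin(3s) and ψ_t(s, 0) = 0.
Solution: Separating variables: ψ = Σ [A_n cos(ω_n t) + B_n sin(ω_n t)] sin(ns), ω_n = n/2. From ICs: A_1=1, A_3=2.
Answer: ψ(s, t) = sin(s)cos(t/2) + 2sin(3s)cos(3t/2)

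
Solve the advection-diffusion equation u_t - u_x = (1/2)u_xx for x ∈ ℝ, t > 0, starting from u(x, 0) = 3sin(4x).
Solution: Change to a moving frame: let η = x + t, σ = t and write u(x,t) = w(η,σ).
By the chain rule u_t = w_σ + w_η, u_x = w_η, u_xx = w_ηη.
Then u_t - u_x = w_σ: the advection term cancels and the PDE becomes the heat equation w_σ = (1/2)w_ηη on η ∈ ℝ.
Initial data: w(η,0) = u(η,0) = 3sin(4η).
On η ∈ ℝ each mode satisfies (sin(nη))″ = -n² sin(nη), so exp(-n²σ/2) sin(nη) solves the heat equation; by superposition w(η,σ) = Σ c_n exp(-n²σ/2) sin(nη).
Reading off the coefficients: c_4=3, so w(η,σ) = 3exp(-8σ)sin(4η).
Substituting back η = x + t, σ = t: u(x,t) = w(x + t, t).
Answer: u(x, t) = 3exp(-8t)sin(4t + 4x)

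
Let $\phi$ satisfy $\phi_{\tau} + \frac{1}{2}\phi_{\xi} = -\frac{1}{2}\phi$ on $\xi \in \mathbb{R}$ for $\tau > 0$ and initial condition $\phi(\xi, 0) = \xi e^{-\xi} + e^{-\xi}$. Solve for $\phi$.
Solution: Substitute $\phi = e^{-\xi}u$, i.e. $u = e^{\xi}\phi$.
By the product rule, $\phi_{\xi} = e^{-\xi}(u_{\xi} - u)$, $\phi_{\tau} = e^{-\xi}u_{\tau}$.
Substituting into the PDE and dividing by $e^{-\xi}$: $u_{\tau} + \frac{1}{2}(u_{\xi} - u) = -\frac{1}{2}u$.
The lower-order terms cancel, leaving the standard advection equation $u_{\tau} + \frac{1}{2}u_{\xi} = 0$.
Initial data for $u$: $u(\xi,0) = e^{\xi}\phi(\xi,0) = \xi + 1$.
Solve for $u$:
  By method of characteristics (waves move right with speed 1/2):
  Along characteristics $\xi - \frac{1}{2}\tau =$ const, $u$ is constant, so $u(\xi,\tau) = f(\xi - \frac{1}{2}\tau)$ with $f = u( \cdot , 0)$.
Hence $u(\xi,\tau) = \xi - \frac{1}{2} \tau + 1$.
Transform back: $\phi(\xi,\tau) = e^{-\xi}u(\xi,\tau)$.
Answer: $\phi(\xi, \tau) = -\frac{1}{2} \tau e^{-\xi} + \xi e^{-\xi} + e^{-\xi}$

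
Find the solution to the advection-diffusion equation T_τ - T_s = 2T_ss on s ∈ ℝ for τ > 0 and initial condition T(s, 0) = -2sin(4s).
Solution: Moving frame: η = s + τ, σ = τ, T = u(η,σ), so T_τ = u_σ + u_η and T_ss = u_ηη.
Hence T_τ - T_s = u_σ and the PDE becomes the heat equation u_σ = 2u_ηη on η ∈ ℝ.
Initial data: u(η,0) = T(η,0) = -2sin(4η). Each mode sin(nη) decays as exp(-2n²σ) on ℝ, so u(η,σ) = Σ c_n exp(-2n²σ) sin(nη) with c_4=-2: u(η,σ) = -2exp(-32σ)sin(4η).
Substituting back: T(s,τ) = u(s + τ, τ).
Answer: T(s, τ) = -2exp(-32τ)sin(4s + 4τ)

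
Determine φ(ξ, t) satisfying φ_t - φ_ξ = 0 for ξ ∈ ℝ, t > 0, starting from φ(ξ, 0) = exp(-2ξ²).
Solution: By method of characteristics (waves move left with speed 1):
Along characteristics ξ + t = const, φ is constant, so φ(ξ,t) = f(ξ + t) with f = φ(·, 0).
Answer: φ(ξ, t) = exp(-2(t + ξ)²)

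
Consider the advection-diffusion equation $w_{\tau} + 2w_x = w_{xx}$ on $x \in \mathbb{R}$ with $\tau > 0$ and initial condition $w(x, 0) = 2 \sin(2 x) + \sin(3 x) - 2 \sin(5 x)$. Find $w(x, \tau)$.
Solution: Moving frame: $\eta = x - 2\tau$, $\sigma = \tau$, $w = u(\eta,\sigma)$, so $w_{\tau} = u_{\sigma} - 2u_{\eta}$ and $w_{xx} = u_{\eta\eta}$.
Hence $w_{\tau} + 2w_x = u_{\sigma}$ and the PDE becomes the heat equation $u_{\sigma} = u_{\eta\eta}$ on $\eta \in \mathbb{R}$.
Initial data: $u(\eta,0) = w(\eta,0) = 2 \sin(2 \eta) + \sin(3 \eta) - 2 \sin(5 \eta)$. Each mode $\sin(n\eta)$ decays as $e^{-n^2\sigma}$ on $\mathbb{R}$, so $u(\eta,\sigma) = \sum c_n e^{-n^2\sigma} \sin(n\eta)$ with $c_2=2, c_3=1, c_5=-2$: $u(\eta,\sigma) = 2 e^{-4 \sigma} \sin(2 \eta) + e^{-9 \sigma} \sin(3 \eta) - 2 e^{-25 \sigma} \sin(5 \eta)$.
Substituting back: $w(x,\tau) = u(x - 2\tau, \tau)$.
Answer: $w(x, \tau) = -2 e^{-4 \tau} \sin(4 \tau - 2 x) -  e^{-9 \tau} \sin(6 \tau - 3 x) + 2 e^{-25 \tau} \sin(10 \tau - 5 x)$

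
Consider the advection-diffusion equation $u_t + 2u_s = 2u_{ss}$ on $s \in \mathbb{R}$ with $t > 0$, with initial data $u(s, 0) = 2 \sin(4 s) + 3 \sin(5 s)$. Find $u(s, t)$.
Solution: Change to a moving frame: let $\eta = s - 2t$, $\sigma = t$ and write $u(s,t) = w(\eta,\sigma)$.
By the chain rule $u_t = w_{\sigma} - 2w_{\eta}$, $u_s = w_{\eta}$, $u_{ss} = w_{\eta\eta}$.
Then $u_t + 2u_s = w_{\sigma}$: the advection term cancels and the PDE becomes the heat equation $w_{\sigma} = 2w_{\eta\eta}$ on $\eta \in \mathbb{R}$.
Initial data: $w(\eta,0) = u(\eta,0) = 2 \sin(4 \eta) + 3 \sin(5 \eta)$.
On $\eta \in \mathbb{R}$ each mode satisfies $(\sin(n\eta))'' = -n^2 \sin(n\eta)$, so $e^{-2n^2\sigma} \sin(n\eta)$ solves the heat equation; by superposition $w(\eta,\sigma) = \sum c_n e^{-2n^2\sigma} \sin(n\eta)$.
Reading off the coefficients: $c_4=2, c_5=3$, so $w(\eta,\sigma) = 2 e^{-32 \sigma} \sin(4 \eta) + 3 e^{-50 \sigma} \sin(5 \eta)$.
Substituting back $\eta = s - 2t$, $\sigma = t$: $u(s,t) = w(s - 2t, t)$.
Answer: $u(s, t) = 2 e^{-32 t} \sin(4 s - 8 t) + 3 e^{-50 t} \sin(5 s - 10 t)$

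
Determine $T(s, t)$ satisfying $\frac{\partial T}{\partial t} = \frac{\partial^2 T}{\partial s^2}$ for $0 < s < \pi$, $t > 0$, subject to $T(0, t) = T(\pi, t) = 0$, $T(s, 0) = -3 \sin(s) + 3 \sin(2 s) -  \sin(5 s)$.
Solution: Using separation of variables $T = X(s)G(t)$:
Eigenfunctions: $\sin(ns)$, $n = 1, 2, 3, \ldots$
General solution: $T(s, t) = \sum c_n \sin(ns) e^{-n^2 t}$
Matching $T(s,0) = -3 \sin(s) + 3 \sin(2 s) - \sin(5 s)$ term by term: $c_1=-3, c_2=3, c_5=-1$.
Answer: $T(s, t) = -3 e^{-t} \sin(s) + 3 e^{-4 t} \sin(2 s) -  e^{-25 t} \sin(5 s)$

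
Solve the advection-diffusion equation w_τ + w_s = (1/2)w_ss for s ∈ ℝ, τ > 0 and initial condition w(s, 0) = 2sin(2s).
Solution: Moving frame: η = s - τ, σ = τ, w = u(η,σ), so w_τ = u_σ - u_η and w_ss = u_ηη.
Hence w_τ + w_s = u_σ and the PDE becomes the heat equation u_σ = (1/2)u_ηη on η ∈ ℝ.
Initial data: u(η,0) = w(η,0) = 2sin(2η). Each mode sin(nη) decays as exp(-n²σ/2) on ℝ, so u(η,σ) = Σ c_n exp(-n²σ/2) sin(nη) with c_2=2: u(η,σ) = 2exp(-2σ)sin(2η).
Substituting back: w(s,τ) = u(s - τ, τ).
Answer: w(s, τ) = 2exp(-2τ)sin(2s - 2τ)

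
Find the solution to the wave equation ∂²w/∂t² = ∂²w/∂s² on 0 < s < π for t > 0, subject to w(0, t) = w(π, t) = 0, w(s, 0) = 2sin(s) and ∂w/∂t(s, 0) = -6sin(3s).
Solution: Using separation of variables w = X(s)T(t):
Eigenfunctions: sin(ns), n = 1, 2, 3, ...
General solution: w(s, t) = Σ [A_n cos(n t) + B_n sin(n t)] sin(ns)
From w(s,0) = 2sin(s): A_1=2. From w_t(s,0) = -6sin(3s), using w_t(s,0) = Σ ω_n B_n sin(ns) with ω_n = n: B_3 = (-6)/3 = -2.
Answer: w(s, t) = 2sin(s)cos(t) - 2sin(3s)sin(3t)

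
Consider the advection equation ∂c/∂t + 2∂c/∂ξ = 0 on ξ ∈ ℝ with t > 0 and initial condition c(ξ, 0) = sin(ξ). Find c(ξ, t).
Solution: By characteristics (dξ/dt = 2), c(ξ,t) = f(ξ - 2t) with f = c(·, 0).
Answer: c(ξ, t) = -sin(2t - ξ)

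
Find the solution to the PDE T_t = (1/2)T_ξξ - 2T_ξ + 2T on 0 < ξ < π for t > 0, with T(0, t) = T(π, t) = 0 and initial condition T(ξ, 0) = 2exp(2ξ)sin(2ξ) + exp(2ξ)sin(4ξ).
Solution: Substitute T = exp(2ξ)u, i.e. u = exp(-2ξ)T.
By the product rule, T_ξ = exp(2ξ)(u_ξ + 2u), T_ξξ = exp(2ξ)(u_ξξ + 4u_ξ + 4u), T_t = exp(2ξ)u_t.
Substituting into the PDE and dividing by exp(2ξ): u_t = (1/2)(u_ξξ + 4u_ξ + 4u) - 2(u_ξ + 2u) + 2u.
The lower-order terms cancel, leaving the standard heat equation u_t = (1/2)u_ξξ.
Initial data for u: u(ξ,0) = exp(-2ξ)T(ξ,0) = 2sin(2ξ) + sin(4ξ). The boundary conditions carry over: u(0,t) = u(π,t) = 0.
Solve for u:
  Using separation of variables u = X(ξ)G(t):
  Eigenfunctions: sin(nξ), n = 1, 2, 3, ...
  General solution: u(ξ, t) = Σ c_n sin(nξ) exp(-n² t/2)
  Matching u(ξ,0) = 2sin(2ξ) + sin(4ξ) term by term: c_2=2, c_4=1.
Hence u(ξ,t) = 2exp(-2t)sin(2ξ) + exp(-8t)sin(4ξ).
Transform back: T(ξ,t) = exp(2ξ)u(ξ,t).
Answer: T(ξ, t) = 2exp(-2t)exp(2ξ)sin(2ξ) + exp(-8t)exp(2ξ)sin(4ξ)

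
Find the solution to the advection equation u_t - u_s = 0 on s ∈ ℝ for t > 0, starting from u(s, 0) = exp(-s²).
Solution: By method of characteristics (waves move left with speed 1):
Along characteristics s + t = const, u is constant, so u(s,t) = f(s + t) with f = u(·, 0).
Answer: u(s, t) = exp(-(s + t)²)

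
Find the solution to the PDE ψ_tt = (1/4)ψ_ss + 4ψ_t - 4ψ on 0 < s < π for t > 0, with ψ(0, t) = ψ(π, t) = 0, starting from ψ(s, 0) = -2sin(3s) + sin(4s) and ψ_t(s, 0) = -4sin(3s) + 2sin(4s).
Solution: Substitute ψ = exp(2t)u, i.e. u = exp(-2t)ψ.
By the product rule, ψ_t = exp(2t)(u_t + 2u), ψ_tt = exp(2t)(u_tt + 4u_t + 4u), ψ_ss = exp(2t)u_ss.
Substituting into the PDE and dividing by exp(2t): u_tt + 4u_t + 4u = (1/4)u_ss + 4(u_t + 2u) - 4u.
The lower-order terms cancel, leaving the standard wave equation u_tt = (1/4)u_ss.
Initial data for u: u(s,0) = ψ(s,0) = -2sin(3s) + sin(4s); u_t(s,0) = ψ_t(s,0) - 2ψ(s,0) = 0. The boundary conditions carry over: u(0,t) = u(π,t) = 0.
Solve for u:
  Using separation of variables u = X(s)T(t):
  Eigenfunctions: sin(ns), n = 1, 2, 3, ...
  General solution: u(s, t) = Σ [A_n cos(n t/2) + B_n sin(n t/2)] sin(ns)
  From u(s,0) = -2sin(3s) + sin(4s): A_3=-2, A_4=1. From u_t(s,0) = 0: all B_n = 0.
Hence u(s,t) = -2sin(3s)cos(3t/2) + sin(4s)cos(2t).
Transform back: ψ(s,t) = exp(2t)u(s,t).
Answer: ψ(s, t) = -2exp(2t)sin(3s)cos(3t/2) + exp(2t)sin(4s)cos(2t)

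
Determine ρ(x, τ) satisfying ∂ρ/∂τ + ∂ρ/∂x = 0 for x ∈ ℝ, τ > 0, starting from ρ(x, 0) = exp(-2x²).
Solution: By method of characteristics (waves move right with speed 1):
Along characteristics x - τ = const, ρ is constant, so ρ(x,τ) = f(x - τ) with f = ρ(·, 0).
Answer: ρ(x, τ) = exp(-2(x - τ)²)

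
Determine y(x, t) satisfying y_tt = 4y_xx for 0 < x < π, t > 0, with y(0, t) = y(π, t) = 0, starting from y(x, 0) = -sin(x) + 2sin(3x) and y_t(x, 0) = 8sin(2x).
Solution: Separating variables: y = Σ [A_n cos(ω_n t) + B_n sin(ω_n t)] sin(nx), ω_n = 2n. From ICs (B_n = velocity coefficient / ω_n): A_1=-1, A_3=2, B_2=2.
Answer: y(x, t) = 2sin(4t)sin(2x) - sin(x)cos(2t) + 2sin(3x)cos(6t)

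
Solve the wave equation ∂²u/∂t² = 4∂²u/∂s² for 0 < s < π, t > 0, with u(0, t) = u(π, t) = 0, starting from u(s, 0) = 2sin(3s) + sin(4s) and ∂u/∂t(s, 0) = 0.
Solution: Using separation of variables u = X(s)T(t):
Eigenfunctions: sin(ns), n = 1, 2, 3, ...
General solution: u(s, t) = Σ [A_n cos(2n t) + B_n sin(2n t)] sin(ns)
From u(s,0) = 2sin(3s) + sin(4s): A_3=2, A_4=1. From u_t(s,0) = 0: all B_n = 0.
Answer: u(s, t) = 2sin(3s)cos(6t) + sin(4s)cos(8t)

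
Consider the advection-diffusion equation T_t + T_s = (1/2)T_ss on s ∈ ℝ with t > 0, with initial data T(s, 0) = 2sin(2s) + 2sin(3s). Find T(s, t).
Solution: Change to a moving frame: let η = s - t, σ = t and write T(s,t) = u(η,σ).
By the chain rule T_t = u_σ - u_η, T_s = u_η, T_ss = u_ηη.
Then T_t + T_s = u_σ: the advection term cancels and the PDE becomes the heat equation u_σ = (1/2)u_ηη on η ∈ ℝ.
Initial data: u(η,0) = T(η,0) = 2sin(2η) + 2sin(3η).
On η ∈ ℝ each mode satisfies (sin(nη))″ = -n² sin(nη), so exp(-n²σ/2) sin(nη) solves the heat equation; by superposition u(η,σ) = Σ c_n exp(-n²σ/2) sin(nη).
Reading off the coefficients: c_2=2, c_3=2, so u(η,σ) = 2exp(-2σ)sin(2η) + 2exp(-9σ/2)sin(3η).
Substituting back η = s - t, σ = t: T(s,t) = u(s - t, t).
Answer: T(s, t) = 2exp(-2t)sin(2s - 2t) + 2exp(-9t/2)sin(3s - 3t)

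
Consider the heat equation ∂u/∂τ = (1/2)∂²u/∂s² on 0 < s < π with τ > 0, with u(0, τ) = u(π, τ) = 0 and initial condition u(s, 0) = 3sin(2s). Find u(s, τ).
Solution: Separating variables: u = Σ c_n exp(-n²τ/2) sin(ns). From u(s,0) = 3sin(2s): c_2=3.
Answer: u(s, τ) = 3exp(-2τ)sin(2s)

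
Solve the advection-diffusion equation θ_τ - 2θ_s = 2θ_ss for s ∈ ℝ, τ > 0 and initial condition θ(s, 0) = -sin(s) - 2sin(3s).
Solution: Change to a moving frame: let η = s + 2τ, σ = τ and write θ(s,τ) = u(η,σ).
By the chain rule θ_τ = u_σ + 2u_η, θ_s = u_η, θ_ss = u_ηη.
Then θ_τ - 2θ_s = u_σ: the advection term cancels and the PDE becomes the heat equation u_σ = 2u_ηη on η ∈ ℝ.
Initial data: u(η,0) = θ(η,0) = -sin(η) - 2sin(3η).
On η ∈ ℝ each mode satisfies (sin(nη))″ = -n² sin(nη), so exp(-2n²σ) sin(nη) solves the heat equation; by superposition u(η,σ) = Σ c_n exp(-2n²σ) sin(nη).
Reading off the coefficients: c_1=-1, c_3=-2, so u(η,σ) = -exp(-2σ)sin(η) - 2exp(-18σ)sin(3η).
Substituting back η = s + 2τ, σ = τ: θ(s,τ) = u(s + 2τ, τ).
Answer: θ(s, τ) = -exp(-2τ)sin(s + 2τ) - 2exp(-18τ)sin(3s + 6τ)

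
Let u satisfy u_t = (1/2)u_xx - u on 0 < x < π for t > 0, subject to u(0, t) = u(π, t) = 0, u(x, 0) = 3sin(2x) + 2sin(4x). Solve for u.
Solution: Substitute u = exp(-t)w, i.e. w = exp(t)u.
By the product rule, u_t = exp(-t)(w_t - w), u_xx = exp(-t)w_xx.
Substituting into the PDE and dividing by exp(-t): w_t - w = (1/2)w_xx - w.
The lower-order terms cancel, leaving the standard heat equation w_t = (1/2)w_xx.
Initial data for w: w(x,0) = u(x,0) = 3sin(2x) + 2sin(4x). The boundary conditions carry over: w(0,t) = w(π,t) = 0.
Solve for w:
  Using separation of variables w = X(x)T(t):
  Eigenfunctions: sin(nx), n = 1, 2, 3, ...
  General solution: w(x, t) = Σ c_n sin(nx) exp(-n² t/2)
  Matching w(x,0) = 3sin(2x) + 2sin(4x) term by term: c_2=3, c_4=2.
Hence w(x,t) = 3exp(-2t)sin(2x) + 2exp(-8t)sin(4x).
Transform back: u(x,t) = exp(-t)w(x,t).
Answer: u(x, t) = 3exp(-3t)sin(2x) + 2exp(-9t)sin(4x)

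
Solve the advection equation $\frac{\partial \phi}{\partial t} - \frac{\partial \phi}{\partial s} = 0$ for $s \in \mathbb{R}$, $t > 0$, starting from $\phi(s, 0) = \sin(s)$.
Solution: By characteristics ($ds/dt = -1$), $\phi(s,t) = f(s + t)$ with $f = \phi( \cdot , 0)$.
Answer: $\phi(s, t) = \sin(s + t)$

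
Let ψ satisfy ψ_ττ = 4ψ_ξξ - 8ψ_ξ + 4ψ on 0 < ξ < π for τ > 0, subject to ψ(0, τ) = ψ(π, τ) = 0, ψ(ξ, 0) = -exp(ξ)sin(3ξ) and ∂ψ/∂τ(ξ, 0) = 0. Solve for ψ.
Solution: Substitute ψ = exp(ξ)u, i.e. u = exp(-ξ)ψ.
By the product rule, ψ_ξ = exp(ξ)(u_ξ + u), ψ_ξξ = exp(ξ)(u_ξξ + 2u_ξ + u), ψ_ττ = exp(ξ)u_ττ.
Substituting into the PDE and dividing by exp(ξ): u_ττ = 4(u_ξξ + 2u_ξ + u) - 8(u_ξ + u) + 4u.
The lower-order terms cancel, leaving the standard wave equation u_ττ = 4u_ξξ.
Initial data for u: u(ξ,0) = exp(-ξ)ψ(ξ,0) = -sin(3ξ); u_τ(ξ,0) = exp(-ξ)ψ_τ(ξ,0) = 0. The boundary conditions carry over: u(0,τ) = u(π,τ) = 0.
Solve for u:
  Using separation of variables u = X(ξ)T(τ):
  Eigenfunctions: sin(nξ), n = 1, 2, 3, ...
  General solution: u(ξ, τ) = Σ [A_n cos(2n τ) + B_n sin(2n τ)] sin(nξ)
  From u(ξ,0) = -sin(3ξ): A_3=-1. From u_τ(ξ,0) = 0: all B_n = 0.
Hence u(ξ,τ) = -sin(3ξ)cos(6τ).
Transform back: ψ(ξ,τ) = exp(ξ)u(ξ,τ).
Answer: ψ(ξ, τ) = -exp(ξ)sin(3ξ)cos(6τ)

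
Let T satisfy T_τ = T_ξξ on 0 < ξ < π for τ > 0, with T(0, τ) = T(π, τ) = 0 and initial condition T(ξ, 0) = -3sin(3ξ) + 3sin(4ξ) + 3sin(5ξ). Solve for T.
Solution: Separating variables: T = Σ c_n exp(-n²τ) sin(nξ). From T(ξ,0) = -3sin(3ξ) + 3sin(4ξ) + 3sin(5ξ): c_3=-3, c_4=3, c_5=3.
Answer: T(ξ, τ) = -3exp(-9τ)sin(3ξ) + 3exp(-16τ)sin(4ξ) + 3exp(-25τ)sin(5ξ)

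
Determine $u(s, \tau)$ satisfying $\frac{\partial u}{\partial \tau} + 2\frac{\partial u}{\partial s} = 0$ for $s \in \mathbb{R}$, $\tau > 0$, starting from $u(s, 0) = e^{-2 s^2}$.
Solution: By method of characteristics (waves move right with speed 2):
Along characteristics $s - 2\tau =$ const, $u$ is constant, so $u(s,\tau) = f(s - 2\tau)$ with $f = u( \cdot , 0)$.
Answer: $u(s, \tau) = e^{-2 (-2 \tau + s)^2}$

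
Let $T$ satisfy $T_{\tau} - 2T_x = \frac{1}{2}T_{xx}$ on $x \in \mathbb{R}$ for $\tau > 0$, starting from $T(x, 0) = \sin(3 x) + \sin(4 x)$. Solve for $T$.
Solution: Moving frame: $\eta = x + 2\tau$, $\sigma = \tau$, $T = u(\eta,\sigma)$, so $T_{\tau} = u_{\sigma} + 2u_{\eta}$ and $T_{xx} = u_{\eta\eta}$.
Hence $T_{\tau} - 2T_x = u_{\sigma}$ and the PDE becomes the heat equation $u_{\sigma} = \frac{1}{2}u_{\eta\eta}$ on $\eta \in \mathbb{R}$.
Initial data: $u(\eta,0) = T(\eta,0) = \sin(3 \eta) + \sin(4 \eta)$. Each mode $\sin(n\eta)$ decays as $e^{-n^2\sigma/2}$ on $\mathbb{R}$, so $u(\eta,\sigma) = \sum c_n e^{-n^2\sigma/2} \sin(n\eta)$ with $c_3=1, c_4=1$: $u(\eta,\sigma) = e^{-8 \sigma} \sin(4 \eta) + e^{-9 \sigma/2} \sin(3 \eta)$.
Substituting back: $T(x,\tau) = u(x + 2\tau, \tau)$.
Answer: $T(x, \tau) = e^{-8 \tau} \sin(8 \tau + 4 x) + e^{-9 \tau/2} \sin(6 \tau + 3 x)$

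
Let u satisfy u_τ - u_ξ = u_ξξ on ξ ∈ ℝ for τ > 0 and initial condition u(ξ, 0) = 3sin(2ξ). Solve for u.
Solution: Change to a moving frame: let η = ξ + τ, σ = τ and write u(ξ,τ) = w(η,σ).
By the chain rule u_τ = w_σ + w_η, u_ξ = w_η, u_ξξ = w_ηη.
Then u_τ - u_ξ = w_σ: the advection term cancels and the PDE becomes the heat equation w_σ = w_ηη on η ∈ ℝ.
Initial data: w(η,0) = u(η,0) = 3sin(2η).
On η ∈ ℝ each mode satisfies (sin(nη))″ = -n² sin(nη), so exp(-n²σ) sin(nη) solves the heat equation; by superposition w(η,σ) = Σ c_n exp(-n²σ) sin(nη).
Reading off the coefficients: c_2=3, so w(η,σ) = 3exp(-4σ)sin(2η).
Substituting back η = ξ + τ, σ = τ: u(ξ,τ) = w(ξ + τ, τ).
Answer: u(ξ, τ) = 3exp(-4τ)sin(2ξ + 2τ)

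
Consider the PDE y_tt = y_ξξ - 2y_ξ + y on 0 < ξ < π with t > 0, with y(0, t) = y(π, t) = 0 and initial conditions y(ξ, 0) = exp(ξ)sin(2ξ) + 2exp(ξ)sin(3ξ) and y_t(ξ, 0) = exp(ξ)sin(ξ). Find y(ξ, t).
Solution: Substitute y = exp(ξ)u, i.e. u = exp(-ξ)y.
By the product rule, y_ξ = exp(ξ)(u_ξ + u), y_ξξ = exp(ξ)(u_ξξ + 2u_ξ + u), y_tt = exp(ξ)u_tt.
Substituting into the PDE and dividing by exp(ξ): u_tt = (u_ξξ + 2u_ξ + u) - 2(u_ξ + u) + u.
The lower-order terms cancel, leaving the standard wave equation u_tt = u_ξξ.
Initial data for u: u(ξ,0) = exp(-ξ)y(ξ,0) = sin(2ξ) + 2sin(3ξ); u_t(ξ,0) = exp(-ξ)y_t(ξ,0) = sin(ξ). The boundary conditions carry over: u(0,t) = u(π,t) = 0.
Solve for u:
  Using separation of variables u = X(ξ)T(t):
  Eigenfunctions: sin(nξ), n = 1, 2, 3, ...
  General solution: u(ξ, t) = Σ [A_n cos(n t) + B_n sin(n t)] sin(nξ)
  From u(ξ,0) = sin(2ξ) + 2sin(3ξ): A_2=1, A_3=2. From u_t(ξ,0) = sin(ξ), using u_t(ξ,0) = Σ ω_n B_n sin(nξ) with ω_n = n: B_1 = 1/1 = 1.
Hence u(ξ,t) = sin(t)sin(ξ) + sin(2ξ)cos(2t) + 2sin(3ξ)cos(3t).
Transform back: y(ξ,t) = exp(ξ)u(ξ,t).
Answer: y(ξ, t) = exp(ξ)sin(t)sin(ξ) + exp(ξ)sin(2ξ)cos(2t) + 2exp(ξ)sin(3ξ)cos(3t)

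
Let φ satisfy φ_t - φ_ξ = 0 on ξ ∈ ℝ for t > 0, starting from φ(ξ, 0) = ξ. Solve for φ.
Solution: By characteristics (dξ/dt = -1), φ(ξ,t) = f(ξ + t) with f = φ(·, 0).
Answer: φ(ξ, t) = t + ξ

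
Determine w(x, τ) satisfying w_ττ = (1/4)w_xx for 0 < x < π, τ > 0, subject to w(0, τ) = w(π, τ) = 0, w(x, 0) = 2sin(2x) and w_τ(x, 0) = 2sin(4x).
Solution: Using separation of variables w = X(x)T(τ):
Eigenfunctions: sin(nx), n = 1, 2, 3, ...
General solution: w(x, τ) = Σ [A_n cos(n τ/2) + B_n sin(n τ/2)] sin(nx)
From w(x,0) = 2sin(2x): A_2=2. From w_τ(x,0) = 2sin(4x), using w_τ(x,0) = Σ ω_n B_n sin(nx) with ω_n = n/2: B_4 = 2/2 = 1.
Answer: w(x, τ) = 2sin(2x)cos(τ) + sin(4x)sin(2τ)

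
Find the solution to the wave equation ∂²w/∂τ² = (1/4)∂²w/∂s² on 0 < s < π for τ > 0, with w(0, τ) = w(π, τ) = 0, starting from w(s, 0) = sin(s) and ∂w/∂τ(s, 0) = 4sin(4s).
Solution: Using separation of variables w = X(s)T(τ):
Eigenfunctions: sin(ns), n = 1, 2, 3, ...
General solution: w(s, τ) = Σ [A_n cos(n τ/2) + B_n sin(n τ/2)] sin(ns)
From w(s,0) = sin(s): A_1=1. From w_τ(s,0) = 4sin(4s), using w_τ(s,0) = Σ ω_n B_n sin(ns) with ω_n = n/2: B_4 = 4/2 = 2.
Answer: w(s, τ) = sin(s)cos(τ/2) + 2sin(4s)sin(2τ)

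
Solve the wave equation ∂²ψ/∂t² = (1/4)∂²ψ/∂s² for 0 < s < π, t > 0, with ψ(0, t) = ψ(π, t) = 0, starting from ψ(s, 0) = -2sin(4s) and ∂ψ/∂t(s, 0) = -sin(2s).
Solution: Separating variables: ψ = Σ [A_n cos(ω_n t) + B_n sin(ω_n t)] sin(ns), ω_n = n/2. From ICs (B_n = velocity coefficient / ω_n): A_4=-2, B_2=-1.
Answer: ψ(s, t) = -sin(2s)sin(t) - 2sin(4s)cos(2t)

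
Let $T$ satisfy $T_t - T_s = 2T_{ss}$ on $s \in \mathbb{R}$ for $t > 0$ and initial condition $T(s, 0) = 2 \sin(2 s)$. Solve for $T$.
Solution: Change to a moving frame: let $\eta = s + t$, $\sigma = t$ and write $T(s,t) = u(\eta,\sigma)$.
By the chain rule $T_t = u_{\sigma} + u_{\eta}$, $T_s = u_{\eta}$, $T_{ss} = u_{\eta\eta}$.
Then $T_t - T_s = u_{\sigma}$: the advection term cancels and the PDE becomes the heat equation $u_{\sigma} = 2u_{\eta\eta}$ on $\eta \in \mathbb{R}$.
Initial data: $u(\eta,0) = T(\eta,0) = 2 \sin(2 \eta)$.
On $\eta \in \mathbb{R}$ each mode satisfies $(\sin(n\eta))'' = -n^2 \sin(n\eta)$, so $e^{-2n^2\sigma} \sin(n\eta)$ solves the heat equation; by superposition $u(\eta,\sigma) = \sum c_n e^{-2n^2\sigma} \sin(n\eta)$.
Reading off the coefficients: $c_2=2$, so $u(\eta,\sigma) = 2 e^{-8 \sigma} \sin(2 \eta)$.
Substituting back $\eta = s + t$, $\sigma = t$: $T(s,t) = u(s + t, t)$.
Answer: $T(s, t) = 2 e^{-8 t} \sin(2 s + 2 t)$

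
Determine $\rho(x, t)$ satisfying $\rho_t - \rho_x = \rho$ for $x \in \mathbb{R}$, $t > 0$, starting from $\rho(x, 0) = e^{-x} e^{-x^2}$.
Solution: Substitute $\rho = e^{-x}u$, i.e. $u = e^{x}\rho$.
By the product rule, $\rho_x = e^{-x}(u_x - u)$, $\rho_t = e^{-x}u_t$.
Substituting into the PDE and dividing by $e^{-x}$: $u_t - (u_x - u) = u$.
The lower-order terms cancel, leaving the standard advection equation $u_t - u_x = 0$.
Initial data for $u$: $u(x,0) = e^{x}\rho(x,0) = e^{-x^2}$.
Solve for $u$:
  By method of characteristics (waves move left with speed 1):
  Along characteristics $x + t =$ const, $u$ is constant, so $u(x,t) = f(x + t)$ with $f = u( \cdot , 0)$.
Hence $u(x,t) = e^{-(t + x)^2}$.
Transform back: $\rho(x,t) = e^{-x}u(x,t)$.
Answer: $\rho(x, t) = e^{-x} e^{-(t + x)^2}$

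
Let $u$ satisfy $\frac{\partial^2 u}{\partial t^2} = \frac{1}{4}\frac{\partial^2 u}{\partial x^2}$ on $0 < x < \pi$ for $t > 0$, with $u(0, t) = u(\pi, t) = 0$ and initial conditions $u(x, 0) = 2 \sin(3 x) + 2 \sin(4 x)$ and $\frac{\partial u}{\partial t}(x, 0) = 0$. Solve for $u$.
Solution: Separating variables: $u = \sum [A_n \cos(\omega_n t) + B_n \sin(\omega_n t)] \sin(nx)$, $\omega_n = n/2$. From ICs: $A_3=2, A_4=2$.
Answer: $u(x, t) = 2 \sin(3 x) \cos(3 t/2) + 2 \sin(4 x) \cos(2 t)$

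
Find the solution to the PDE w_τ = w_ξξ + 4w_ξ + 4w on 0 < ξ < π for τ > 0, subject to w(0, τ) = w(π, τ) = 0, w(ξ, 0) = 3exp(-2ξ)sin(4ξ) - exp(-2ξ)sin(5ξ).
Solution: Substitute w = exp(-2ξ)u.
Then w_ξ = exp(-2ξ)(u_ξ - 2u), w_ξξ = exp(-2ξ)(u_ξξ - 4u_ξ + 4u), w_τ = exp(-2ξ)u_τ; substituting and dividing by exp(-2ξ), the lower-order terms cancel: u_τ = u_ξξ (standard heat equation).
Data for u: u(ξ,0) = exp(2ξ)w(ξ,0) = 3sin(4ξ) - sin(5ξ). The boundary conditions carry over: u(0,τ) = u(π,τ) = 0.
Separating variables: u = Σ c_n exp(-n²τ) sin(nξ). From u(ξ,0) = 3sin(4ξ) - sin(5ξ): c_4=3, c_5=-1.
So u(ξ,τ) = 3exp(-16τ)sin(4ξ) - exp(-25τ)sin(5ξ), and w(ξ,τ) = exp(-2ξ)u(ξ,τ).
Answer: w(ξ, τ) = 3exp(-2ξ)exp(-16τ)sin(4ξ) - exp(-2ξ)exp(-25τ)sin(5ξ)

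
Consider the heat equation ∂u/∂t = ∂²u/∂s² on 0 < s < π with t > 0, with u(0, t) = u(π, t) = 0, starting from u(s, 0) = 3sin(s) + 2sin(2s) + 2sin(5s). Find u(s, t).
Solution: Separating variables: u = Σ c_n exp(-n²t) sin(ns). From u(s,0) = 3sin(s) + 2sin(2s) + 2sin(5s): c_1=3, c_2=2, c_5=2.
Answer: u(s, t) = 3exp(-t)sin(s) + 2exp(-4t)sin(2s) + 2exp(-25t)sin(5s)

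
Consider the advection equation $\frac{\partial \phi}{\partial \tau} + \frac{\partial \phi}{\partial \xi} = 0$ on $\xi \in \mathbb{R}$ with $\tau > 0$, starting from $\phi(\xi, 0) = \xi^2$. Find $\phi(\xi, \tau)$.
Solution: By method of characteristics (waves move right with speed 1):
Along characteristics $\xi - \tau =$ const, $\phi$ is constant, so $\phi(\xi,\tau) = f(\xi - \tau)$ with $f = \phi( \cdot , 0)$.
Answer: $\phi(\xi, \tau) = \tau^2 - 2 \tau \xi + \xi^2$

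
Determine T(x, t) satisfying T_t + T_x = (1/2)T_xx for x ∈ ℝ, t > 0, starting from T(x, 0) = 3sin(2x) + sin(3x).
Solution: Moving frame: η = x - t, σ = t, T = u(η,σ), so T_t = u_σ - u_η and T_xx = u_ηη.
Hence T_t + T_x = u_σ and the PDE becomes the heat equation u_σ = (1/2)u_ηη on η ∈ ℝ.
Initial data: u(η,0) = T(η,0) = 3sin(2η) + sin(3η). Each mode sin(nη) decays as exp(-n²σ/2) on ℝ, so u(η,σ) = Σ c_n exp(-n²σ/2) sin(nη) with c_2=3, c_3=1: u(η,σ) = 3exp(-2σ)sin(2η) + exp(-9σ/2)sin(3η).
Substituting back: T(x,t) = u(x - t, t).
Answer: T(x, t) = -3exp(-2t)sin(2t - 2x) - exp(-9t/2)sin(3t - 3x)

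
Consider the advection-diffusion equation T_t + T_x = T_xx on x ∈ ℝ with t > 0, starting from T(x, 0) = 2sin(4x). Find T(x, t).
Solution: Moving frame: η = x - t, σ = t, T = u(η,σ), so T_t = u_σ - u_η and T_xx = u_ηη.
Hence T_t + T_x = u_σ and the PDE becomes the heat equation u_σ = u_ηη on η ∈ ℝ.
Initial data: u(η,0) = T(η,0) = 2sin(4η). Each mode sin(nη) decays as exp(-n²σ) on ℝ, so u(η,σ) = Σ c_n exp(-n²σ) sin(nη) with c_4=2: u(η,σ) = 2exp(-16σ)sin(4η).
Substituting back: T(x,t) = u(x - t, t).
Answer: T(x, t) = -2exp(-16t)sin(4t - 4x)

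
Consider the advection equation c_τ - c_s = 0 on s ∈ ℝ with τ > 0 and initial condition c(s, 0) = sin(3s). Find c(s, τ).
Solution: By method of characteristics (waves move left with speed 1):
Along characteristics s + τ = const, c is constant, so c(s,τ) = f(s + τ) with f = c(·, 0).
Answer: c(s, τ) = sin(3s + 3τ)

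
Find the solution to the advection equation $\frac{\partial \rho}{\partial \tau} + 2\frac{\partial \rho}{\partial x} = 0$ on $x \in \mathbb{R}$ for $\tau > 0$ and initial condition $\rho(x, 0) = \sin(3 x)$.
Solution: By method of characteristics (waves move right with speed 2):
Along characteristics $x - 2\tau =$ const, $\rho$ is constant, so $\rho(x,\tau) = f(x - 2\tau)$ with $f = \rho( \cdot , 0)$.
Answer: $\rho(x, \tau) = - \sin(6 \tau - 3 x)$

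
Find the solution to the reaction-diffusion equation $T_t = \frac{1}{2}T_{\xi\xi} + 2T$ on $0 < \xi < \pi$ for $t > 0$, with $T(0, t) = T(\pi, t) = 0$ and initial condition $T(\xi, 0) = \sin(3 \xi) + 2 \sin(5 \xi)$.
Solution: Substitute $T = e^{2t}u$, i.e. $u = e^{-2t}T$.
By the product rule, $T_t = e^{2t}(u_t + 2u)$, $T_{\xi\xi} = e^{2t}u_{\xi\xi}$.
Substituting into the PDE and dividing by $e^{2t}$: $u_t + 2u = \frac{1}{2}u_{\xi\xi} + 2u$.
The lower-order terms cancel, leaving the standard heat equation $u_t = \frac{1}{2}u_{\xi\xi}$.
Initial data for $u$: $u(\xi,0) = T(\xi,0) = \sin(3 \xi) + 2 \sin(5 \xi)$. The boundary conditions carry over: $u(0,t) = u(\pi,t) = 0$.
Solve for $u$:
  Using separation of variables $u = X(\xi)G(t)$:
  Eigenfunctions: $\sin(n\xi)$, $n = 1, 2, 3, \ldots$
  General solution: $u(\xi, t) = \sum c_n \sin(n\xi) e^{-n^2 t/2}$
  Matching $u(\xi,0) = \sin(3 \xi) + 2 \sin(5 \xi)$ term by term: $c_3=1, c_5=2$.
Hence $u(\xi,t) = e^{-9 t/2} \sin(3 \xi) + 2 e^{-25 t/2} \sin(5 \xi)$.
Transform back: $T(\xi,t) = e^{2t}u(\xi,t)$.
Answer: $T(\xi, t) = e^{-5 t/2} \sin(3 \xi) + 2 e^{-21 t/2} \sin(5 \xi)$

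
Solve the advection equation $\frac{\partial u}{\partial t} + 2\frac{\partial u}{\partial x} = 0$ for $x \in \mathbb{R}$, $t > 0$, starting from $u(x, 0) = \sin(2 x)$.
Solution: By characteristics ($dx/dt = 2$), $u(x,t) = f(x - 2t)$ with $f = u( \cdot , 0)$.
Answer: $u(x, t) = - \sin(4 t - 2 x)$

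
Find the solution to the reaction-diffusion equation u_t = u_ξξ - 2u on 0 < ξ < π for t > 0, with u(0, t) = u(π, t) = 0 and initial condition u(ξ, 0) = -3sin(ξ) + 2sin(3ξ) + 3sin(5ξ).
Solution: Substitute u = exp(-2t)w, i.e. w = exp(2t)u.
By the product rule, u_t = exp(-2t)(w_t - 2w), u_ξξ = exp(-2t)w_ξξ.
Substituting into the PDE and dividing by exp(-2t): w_t - 2w = w_ξξ - 2w.
The lower-order terms cancel, leaving the standard heat equation w_t = w_ξξ.
Initial data for w: w(ξ,0) = u(ξ,0) = -3sin(ξ) + 2sin(3ξ) + 3sin(5ξ). The boundary conditions carry over: w(0,t) = w(π,t) = 0.
Solve for w:
  Using separation of variables w = X(ξ)T(t):
  Eigenfunctions: sin(nξ), n = 1, 2, 3, ...
  General solution: w(ξ, t) = Σ c_n sin(nξ) exp(-n² t)
  Matching w(ξ,0) = -3sin(ξ) + 2sin(3ξ) + 3sin(5ξ) term by term: c_1=-3, c_3=2, c_5=3.
Hence w(ξ,t) = -3exp(-t)sin(ξ) + 2exp(-9t)sin(3ξ) + 3exp(-25t)sin(5ξ).
Transform back: u(ξ,t) = exp(-2t)w(ξ,t).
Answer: u(ξ, t) = -3exp(-3t)sin(ξ) + 2exp(-11t)sin(3ξ) + 3exp(-27t)sin(5ξ)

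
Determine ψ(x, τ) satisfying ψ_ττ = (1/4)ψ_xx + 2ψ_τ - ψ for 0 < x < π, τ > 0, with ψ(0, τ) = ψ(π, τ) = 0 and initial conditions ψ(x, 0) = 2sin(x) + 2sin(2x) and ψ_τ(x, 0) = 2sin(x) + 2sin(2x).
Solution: Substitute ψ = exp(τ)u.
Then ψ_τ = exp(τ)(u_τ + u), ψ_ττ = exp(τ)(u_ττ + 2u_τ + u), ψ_xx = exp(τ)u_xx; substituting and dividing by exp(τ), the lower-order terms cancel: u_ττ = (1/4)u_xx (standard wave equation).
Data for u: u(x,0) = ψ(x,0) = 2sin(x) + 2sin(2x); u_τ(x,0) = ψ_τ(x,0) - ψ(x,0) = 0. The boundary conditions carry over: u(0,τ) = u(π,τ) = 0.
Separating variables: u = Σ [A_n cos(ω_n τ) + B_n sin(ω_n τ)] sin(nx), ω_n = n/2. From ICs: A_1=2, A_2=2.
So u(x,τ) = 2sin(x)cos(τ/2) + 2sin(2x)cos(τ), and ψ(x,τ) = exp(τ)u(x,τ).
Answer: ψ(x, τ) = 2exp(τ)sin(x)cos(τ/2) + 2exp(τ)sin(2x)cos(τ)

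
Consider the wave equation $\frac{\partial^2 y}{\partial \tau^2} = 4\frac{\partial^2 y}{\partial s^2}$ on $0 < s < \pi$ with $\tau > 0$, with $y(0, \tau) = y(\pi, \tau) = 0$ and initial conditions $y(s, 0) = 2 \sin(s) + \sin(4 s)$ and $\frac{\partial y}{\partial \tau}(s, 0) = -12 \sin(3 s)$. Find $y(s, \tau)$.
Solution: Using separation of variables $y = X(s)T(\tau)$:
Eigenfunctions: $\sin(ns)$, $n = 1, 2, 3, \ldots$
General solution: $y(s, \tau) = \sum [A_n \cos(2n \tau) + B_n \sin(2n \tau)] \sin(ns)$
From $y(s,0) = 2 \sin(s) + \sin(4 s)$: $A_1=2, A_4=1$. From $y_{\tau}(s,0) = -12 \sin(3 s)$, using $y_{\tau}(s,0) = \sum \omega_n B_n \sin(ns)$ with $\omega_n = 2n$: $B_3 = (-12)/6 = -2$.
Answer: $y(s, \tau) = -2 \sin(6 \tau) \sin(3 s) + 2 \sin(s) \cos(2 \tau) + \sin(4 s) \cos(8 \tau)$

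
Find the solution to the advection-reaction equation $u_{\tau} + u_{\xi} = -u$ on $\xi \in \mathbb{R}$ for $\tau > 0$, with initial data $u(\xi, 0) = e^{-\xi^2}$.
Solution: Substitute $u = e^{-\tau}w$.
Then $u_{\tau} = e^{-\tau}(w_{\tau} - w)$, $u_{\xi} = e^{-\tau}w_{\xi}$; substituting and dividing by $e^{-\tau}$, the lower-order terms cancel: $w_{\tau} + w_{\xi} = 0$ (standard advection equation).
Data for $w$: $w(\xi,0) = u(\xi,0) = e^{-\xi^2}$.
By characteristics ($d\xi/d\tau = 1$), $w(\xi,\tau) = f(\xi - \tau)$ with $f = w( \cdot , 0)$.
So $w(\xi,\tau) = e^{-(\xi - \tau)^2}$, and $u(\xi,\tau) = e^{-\tau}w(\xi,\tau)$.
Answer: $u(\xi, \tau) = e^{-\tau} e^{-(-\tau + \xi)^2}$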